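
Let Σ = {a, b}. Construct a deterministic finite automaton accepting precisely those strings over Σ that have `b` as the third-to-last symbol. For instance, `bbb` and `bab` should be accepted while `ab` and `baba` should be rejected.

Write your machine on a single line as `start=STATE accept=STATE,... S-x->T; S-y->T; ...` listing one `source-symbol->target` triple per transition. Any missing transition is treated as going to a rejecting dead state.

start=q0; accept=q11,q12,q13,q14; q0-a->q1; q0-b->q2; q1-a->q3; q1-b->q4; q2-a->q5; q2-b->q6; q3-a->q7; q3-b->q8; q4-a->q9; q4-b->q10; q5-a->q11; q5-b->q12; q6-a->q13; q6-b->q14; q7-a->q7; q7-b->q8; q8-a->q9; q8-b->q10; q9-a->q11; q9-b->q12; q10-a->q13; q10-b->q14; q11-a->q7; q11-b->q8; q12-a->q9; q12-b->q10; q13-a->q11; q13-b->q12; q14-a->q13; q14-b->q14

Because acceptance depends on a position counted from the end, the machine has to buffer the most recent 3 symbols. Make each state the string of the last up-to-3 symbols read; on input `x` shift the window left and append `x`. Accept when the buffered window has length 3 and begins with `b`.
With 15 states:
          a    b  
>  q0     q1   q2 
   q1     q3   q4 
   q2     q5   q6 
   q3     q7   q8 
   q4     q9  q10 
   q5    q11  q12 
   q6    q13  q14 
   q7     q7   q8 
   q8     q9  q10 
   q9    q11  q12 
   q10   q13  q14 
 * q11    q7   q8 
 * q12    q9  q10 
 * q13   q11  q12 
 * q14   q13  q14 
(> = start, * = accepting)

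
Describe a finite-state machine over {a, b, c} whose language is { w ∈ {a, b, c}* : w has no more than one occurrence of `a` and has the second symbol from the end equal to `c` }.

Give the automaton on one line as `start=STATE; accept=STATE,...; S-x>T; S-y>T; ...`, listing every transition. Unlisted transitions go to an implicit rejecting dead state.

start=S0; accept=S5,S6,S7,S8; S0-a>S1; S0-b>S0; S0-c>S2; S1-a>S3; S1-b>S1; S1-c>S4; S2-a>S5; S2-b>S6; S2-c>S7; S3-a>S3; S3-b>S3; S3-c>S3; S4-a>S3; S4-b>S5; S4-c>S8; S5-a>S3; S5-b>S1; S5-c>S4; S6-a>S1; S6-b>S0; S6-c>S2; S7-a>S5; S7-b>S6; S7-c>S7; S8-a>S3; S8-b>S5; S8-c>S8

Handle the two conditions separately and then intersect. One (3 states) tracks the count of `a`s, saturating at 2; the other (13 states) tracks the last 2 symbols read. Each combined state is a pair, one component from each; accept when both components accept. After merging equivalent states the machine shrinks.
        a   b   c  
>  S0   S1  S0  S2 
   S1   S3  S1  S4 
   S2   S5  S6  S7 
   S3   S3  S3  S3 
   S4   S3  S5  S8 
 * S5   S3  S1  S4 
 * S6   S1  S0  S2 
 * S7   S5  S6  S7 
 * S8   S3  S5  S8 
(> = start, * = accepting)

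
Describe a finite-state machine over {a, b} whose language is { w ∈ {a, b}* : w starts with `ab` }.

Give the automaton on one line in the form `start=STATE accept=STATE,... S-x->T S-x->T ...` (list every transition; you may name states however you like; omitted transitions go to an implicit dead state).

Check the first 2 symbols one by one: S0 through S1 record how many have matched `ab` so far; any wrong symbol goes to the dead state S3. After all 2 match we enter the accepting sink S2.
        a   b  
>  S0   S1  S3 
   S1   S3  S2 
 * S2   S2  S2 
   S3   S3  S3 
(> = start, * = accepting)

start=S0 accept=S2 S0-a->S1 S0-b->S3 S1-a->S3 S1-b->S2 S2-a->S2 S2-b->S2 S3-a->S3 S3-b->S3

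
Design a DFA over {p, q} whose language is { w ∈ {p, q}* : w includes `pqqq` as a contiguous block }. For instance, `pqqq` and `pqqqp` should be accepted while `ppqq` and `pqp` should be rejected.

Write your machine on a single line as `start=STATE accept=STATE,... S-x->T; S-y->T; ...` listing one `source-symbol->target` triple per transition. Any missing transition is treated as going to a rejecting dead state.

States s0..s3 record the length of the longest prefix of `pqqq` that matches the current input suffix. Reaching s4 means `pqqq` has been seen, and we stay there forever. Accept from s4.
5 states suffice.
        p   q  
>  s0   s1  s0 
   s1   s1  s2 
   s2   s1  s3 
   s3   s1  s4 
 * s4   s4  s4 
(> = start, * = accepting)

start=s0; accept=s4; s0-p->s1; s0-q->s0; s1-p->s1; s1-q->s2; s2-p->s1; s2-q->s3; s3-p->s1; s3-q->s4; s4-p->s4; s4-q->s4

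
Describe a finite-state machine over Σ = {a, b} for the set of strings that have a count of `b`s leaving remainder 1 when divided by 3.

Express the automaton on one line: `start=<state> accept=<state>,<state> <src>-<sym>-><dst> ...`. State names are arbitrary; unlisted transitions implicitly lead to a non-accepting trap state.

start=q0 accept=q1 q0-a->q0 q0-b->q1 q1-a->q1 q1-b->q2 q2-a->q2 q2-b->q0

Keep the running count of `b`s modulo 3: each `b` advances along the cycle q0 → q1 → q2 → q0 while other symbols loop. Accept at q1.
With 3 states:
        a   b  
>  q0   q0  q1 
 * q1   q1  q2 
   q2   q2  q0 
(> = start, * = accepting)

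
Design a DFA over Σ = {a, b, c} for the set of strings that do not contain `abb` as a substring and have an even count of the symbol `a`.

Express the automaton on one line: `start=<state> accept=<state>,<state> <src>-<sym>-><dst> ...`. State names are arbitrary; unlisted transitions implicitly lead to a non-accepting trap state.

Run two small machines in parallel and take their product. One (4 states) tracks partial matches of the forbidden pattern `abb`; the other (2 states) tracks the count of `a`s modulo 2. Each combined state is a pair, one component from each; accept when both components accept.
An 8-state machine:
        a   b   c  
>* q0   q1  q0  q0 
   q1   q2  q3  q4 
 * q2   q1  q5  q0 
   q3   q2  q6  q4 
   q4   q2  q4  q4 
 * q5   q1  q7  q0 
   q6   q7  q6  q6 
   q7   q6  q7  q7 
(> = start, * = accepting)

start=q0 accept=q0,q2,q5 q0-a->q1 q0-b->q0 q0-c->q0 q1-a->q2 q1-b->q3 q1-c->q4 q2-a->q1 q2-b->q5 q2-c->q0 q3-a->q2 q3-b->q6 q3-c->q4 q4-a->q2 q4-b->q4 q4-c->q4 q5-a->q1 q5-b->q7 q5-c->q0 q6-a->q7 q6-b->q6 q6-c->q6 q7-a->q6 q7-b->q7 q7-c->q7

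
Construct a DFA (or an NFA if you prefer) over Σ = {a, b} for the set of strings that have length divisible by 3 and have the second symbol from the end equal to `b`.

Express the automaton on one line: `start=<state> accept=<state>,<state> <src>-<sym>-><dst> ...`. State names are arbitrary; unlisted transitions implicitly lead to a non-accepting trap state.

start=q0 accept=q4 q0-a->q1 q0-b->q1 q1-a->q2 q1-b->q3 q2-a->q0 q2-b->q0 q3-a->q4 q3-b->q4 q4-a->q1 q4-b->q1

Run two small machines in parallel and take their product. One (3 states) tracks the input length modulo 3; the other (7 states) tracks the last 2 symbols read. Each combined state is a pair, one component from each; accept when both components accept. Minimizing collapses redundant product states.
5 states suffice.
        a   b  
>  q0   q1  q1 
   q1   q2  q3 
   q2   q0  q0 
   q3   q4  q4 
 * q4   q1  q1 
(> = start, * = accepting)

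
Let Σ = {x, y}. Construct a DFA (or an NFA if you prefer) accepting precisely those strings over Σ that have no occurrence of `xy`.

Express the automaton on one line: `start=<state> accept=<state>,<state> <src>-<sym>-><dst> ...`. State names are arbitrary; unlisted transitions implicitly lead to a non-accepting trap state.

This is the complement of 'contains `xy`'. Use the same substring-matching states — s0 through s2 holding how much of `xy` has just been matched — but flip the accepting set: everything except the trap s2 accepts.
        x   y  
>* s0   s1  s0 
 * s1   s1  s2 
   s2   s2  s2 
(> = start, * = accepting)

start=s0 accept=s0,s1 s0-x->s1 s0-y->s0 s1-x->s1 s1-y->s2 s2-x->s2 s2-y->s2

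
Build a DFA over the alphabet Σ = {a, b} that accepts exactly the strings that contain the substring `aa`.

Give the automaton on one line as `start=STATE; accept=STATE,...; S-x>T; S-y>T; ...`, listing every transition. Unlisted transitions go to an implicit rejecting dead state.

start=S0; accept=S2; S0-a>S1; S0-b>S0; S1-a>S2; S1-b>S0; S2-a>S2; S2-b>S2

Track how much of `aa` has been matched so far: state S0 is no progress, S2 is the absorbing accept state reached once `aa` has occurred. Intermediate states record partial matches; on a mismatch, fall back to the longest reusable overlap.
3 states suffice.
        a   b  
>  S0   S1  S0 
   S1   S2  S0 
 * S2   S2  S2 
(> = start, * = accepting)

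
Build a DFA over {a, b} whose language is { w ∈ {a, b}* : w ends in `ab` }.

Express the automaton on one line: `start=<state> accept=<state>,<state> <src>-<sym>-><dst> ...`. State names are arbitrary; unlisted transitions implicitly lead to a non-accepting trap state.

start=S0 accept=S2 S0-a->S1 S0-b->S0 S1-a->S1 S1-b->S2 S2-a->S1 S2-b->S0

Let each state record the length of the longest suffix of the input read so far that is also a prefix of `ab`. S1 means the last symbol is `a`; S2 means the last 2 symbols are `ab`. Accept only at S2, where the string currently ends in `ab`.
A 3-state machine:
        a   b  
>  S0   S1  S0 
   S1   S1  S2 
 * S2   S1  S0 
(> = start, * = accepting)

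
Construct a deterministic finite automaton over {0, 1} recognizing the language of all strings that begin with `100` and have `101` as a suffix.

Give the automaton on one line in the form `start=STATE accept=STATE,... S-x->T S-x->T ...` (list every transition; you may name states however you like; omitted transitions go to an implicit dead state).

Handle the two conditions separately and then intersect. The first has 5 states tracking whether the input so far still matches the prefix `100`; the second has 4 states tracking how much of the suffix `101` has currently been matched. A product state is a pair (one from each), accepting exactly when both do. After merging equivalent states the machine shrinks.
        0   1  
>  s0   s1  s2 
   s1   s1  s1 
   s2   s3  s1 
   s3   s4  s1 
   s4   s4  s5 
   s5   s6  s5 
   s6   s4  s7 
 * s7   s6  s5 
(> = start, * = accepting)

start=s0 accept=s7 s0-0->s1 s0-1->s2 s1-0->s1 s1-1->s1 s2-0->s3 s2-1->s1 s3-0->s4 s3-1->s1 s4-0->s4 s4-1->s5 s5-0->s6 s5-1->s5 s6-0->s4 s6-1->s7 s7-0->s6 s7-1->s5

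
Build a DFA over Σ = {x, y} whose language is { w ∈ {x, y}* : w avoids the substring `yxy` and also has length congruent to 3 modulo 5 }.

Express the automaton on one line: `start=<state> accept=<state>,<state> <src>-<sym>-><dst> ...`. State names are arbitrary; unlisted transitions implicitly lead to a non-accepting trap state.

start=S0 accept=S6,S7,S8 S0-x->S1 S0-y->S2 S1-x->S3 S1-y->S4 S2-x->S5 S2-y->S4 S3-x->S6 S3-y->S7 S4-x->S8 S4-y->S7 S5-x->S6 S5-y->S9 S6-x->S10 S6-y->S11 S7-x->S12 S7-y->S11 S8-x->S10 S8-y->S9 S9-x->S9 S9-y->S9 S10-x->S0 S10-y->S13 S11-x->S14 S11-y->S13 S12-x->S0 S12-y->S9 S13-x->S15 S13-y->S2 S14-x->S1 S14-y->S9 S15-x->S3 S15-y->S9

Build one automaton per condition and run them in lockstep. One (4 states) tracks partial matches of the forbidden pattern `yxy`; the other (5 states) tracks the input length modulo 5. Each combined state is a pair, one component from each; accept when both components accept. Minimizing collapses redundant product states.
16 states suffice.
          x    y  
>  S0     S1   S2 
   S1     S3   S4 
   S2     S5   S4 
   S3     S6   S7 
   S4     S8   S7 
   S5     S6   S9 
 * S6    S10  S11 
 * S7    S12  S11 
 * S8    S10   S9 
   S9     S9   S9 
   S10    S0  S13 
   S11   S14  S13 
   S12    S0   S9 
   S13   S15   S2 
   S14    S1   S9 
   S15    S3   S9 
(> = start, * = accepting)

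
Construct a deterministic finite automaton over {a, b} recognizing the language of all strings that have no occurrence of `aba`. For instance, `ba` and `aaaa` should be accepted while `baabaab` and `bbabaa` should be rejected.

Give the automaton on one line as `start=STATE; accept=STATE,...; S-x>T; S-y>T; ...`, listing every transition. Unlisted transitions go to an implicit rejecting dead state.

start=q0; accept=q0,q1,q2; q0-a>q1; q0-b>q0; q1-a>q1; q1-b>q2; q2-a>q3; q2-b>q0; q3-a>q3; q3-b>q3

Track partial matches of the forbidden pattern `aba`. State q3 is a dead state reached once `aba` has occurred; every other state accepts. q0 means no part of `aba` is currently matched.
A 4-state machine:
        a   b  
>* q0   q1  q0 
 * q1   q1  q2 
 * q2   q3  q0 
   q3   q3  q3 
(> = start, * = accepting)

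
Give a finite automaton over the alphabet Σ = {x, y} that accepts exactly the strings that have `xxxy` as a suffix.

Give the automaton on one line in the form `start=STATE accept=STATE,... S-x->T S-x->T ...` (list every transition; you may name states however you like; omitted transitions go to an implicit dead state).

start=s0 accept=s4 s0-x->s1 s0-y->s0 s1-x->s2 s1-y->s0 s2-x->s3 s2-y->s0 s3-x->s3 s3-y->s4 s4-x->s1 s4-y->s0

Let each state record the length of the longest suffix of the input read so far that is also a prefix of `xxxy`. s1 means the last symbol is `x`; s2 means the last 2 symbols are `xx`; s3 means the last 3 symbols are `xxx`; s4 means the last 4 symbols are `xxxy`. Accept only at s4, where the string currently ends in `xxxy`.
With 5 states:
        x   y  
>  s0   s1  s0 
   s1   s2  s0 
   s2   s3  s0 
   s3   s3  s4 
 * s4   s1  s0 
(> = start, * = accepting)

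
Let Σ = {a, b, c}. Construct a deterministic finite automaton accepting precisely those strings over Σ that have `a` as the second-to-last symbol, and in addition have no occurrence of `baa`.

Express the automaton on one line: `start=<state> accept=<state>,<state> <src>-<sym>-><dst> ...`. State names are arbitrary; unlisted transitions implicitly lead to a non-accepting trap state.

start=S0 accept=S4,S5,S6 S0-a->S1 S0-b->S2 S0-c->S3 S1-a->S4 S1-b->S5 S1-c->S6 S2-a->S7 S2-b->S8 S2-c->S9 S3-a->S10 S3-b->S11 S3-c->S12 S4-a->S4 S4-b->S5 S4-c->S6 S5-a->S7 S5-b->S8 S5-c->S9 S6-a->S10 S6-b->S11 S6-c->S12 S7-a->S13 S7-b->S5 S7-c->S6 S8-a->S7 S8-b->S8 S8-c->S9 S9-a->S10 S9-b->S11 S9-c->S12 S10-a->S4 S10-b->S5 S10-c->S6 S11-a->S7 S11-b->S8 S11-c->S9 S12-a->S10 S12-b->S11 S12-c->S12 S13-a->S13 S13-b->S14 S13-c->S15 S14-a->S16 S14-b->S17 S14-c->S18 S15-a->S19 S15-b->S20 S15-c->S21 S16-a->S13 S16-b->S14 S16-c->S15 S17-a->S16 S17-b->S17 S17-c->S18 S18-a->S19 S18-b->S20 S18-c->S21 S19-a->S13 S19-b->S14 S19-c->S15 S20-a->S16 S20-b->S17 S20-c->S18 S21-a->S19 S21-b->S20 S21-c->S21

Run two small machines in parallel and take their product. The first has 13 states tracking the last 2 symbols read; the second has 4 states tracking partial matches of the forbidden pattern `baa`. A product state is a pair (one from each), accepting exactly when both do.
A 22-state machine:
          a    b    c  
>  S0     S1   S2   S3 
   S1     S4   S5   S6 
   S2     S7   S8   S9 
   S3    S10  S11  S12 
 * S4     S4   S5   S6 
 * S5     S7   S8   S9 
 * S6    S10  S11  S12 
   S7    S13   S5   S6 
   S8     S7   S8   S9 
   S9    S10  S11  S12 
   S10    S4   S5   S6 
   S11    S7   S8   S9 
   S12   S10  S11  S12 
   S13   S13  S14  S15 
   S14   S16  S17  S18 
   S15   S19  S20  S21 
   S16   S13  S14  S15 
   S17   S16  S17  S18 
   S18   S19  S20  S21 
   S19   S13  S14  S15 
   S20   S16  S17  S18 
   S21   S19  S20  S21 
(> = start, * = accepting)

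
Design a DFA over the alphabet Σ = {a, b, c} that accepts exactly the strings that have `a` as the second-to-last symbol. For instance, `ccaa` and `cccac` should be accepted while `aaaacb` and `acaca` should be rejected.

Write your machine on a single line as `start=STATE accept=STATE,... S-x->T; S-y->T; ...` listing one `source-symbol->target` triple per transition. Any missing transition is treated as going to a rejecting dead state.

Because acceptance depends on a position counted from the end, the machine has to buffer the most recent 2 symbols. Make each state the string of the last up-to-2 symbols read; on input `x` shift the window left and append `x`. Accept when the buffered window has length 2 and begins with `a`.
13 states suffice.
          a    b    c  
>  q0     q1   q2   q3 
   q1     q4   q5   q6 
   q2     q7   q8   q9 
   q3    q10  q11  q12 
 * q4     q4   q5   q6 
 * q5     q7   q8   q9 
 * q6    q10  q11  q12 
   q7     q4   q5   q6 
   q8     q7   q8   q9 
   q9    q10  q11  q12 
   q10    q4   q5   q6 
   q11    q7   q8   q9 
   q12   q10  q11  q12 
(> = start, * = accepting)

start=q0; accept=q4,q5,q6; q0-a->q1; q0-b->q2; q0-c->q3; q1-a->q4; q1-b->q5; q1-c->q6; q2-a->q7; q2-b->q8; q2-c->q9; q3-a->q10; q3-b->q11; q3-c->q12; q4-a->q4; q4-b->q5; q4-c->q6; q5-a->q7; q5-b->q8; q5-c->q9; q6-a->q10; q6-b->q11; q6-c->q12; q7-a->q4; q7-b->q5; q7-c->q6; q8-a->q7; q8-b->q8; q8-c->q9; q9-a->q10; q9-b->q11; q9-c->q12; q10-a->q4; q10-b->q5; q10-c->q6; q11-a->q7; q11-b->q8; q11-c->q9; q12-a->q10; q12-b->q11; q12-c->q12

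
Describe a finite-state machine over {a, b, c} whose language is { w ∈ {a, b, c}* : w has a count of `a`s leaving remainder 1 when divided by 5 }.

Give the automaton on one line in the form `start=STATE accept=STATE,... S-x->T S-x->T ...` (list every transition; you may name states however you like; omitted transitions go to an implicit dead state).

The only thing that matters is how many `a`s have appeared, reduced mod 5. Use one state per residue: q0 for 0, …, q4 for 4. Reading `a` moves to the next residue; anything else stays put. q1 is accepting.
5 states suffice.
        a   b   c  
>  q0   q1  q0  q0 
 * q1   q2  q1  q1 
   q2   q3  q2  q2 
   q3   q4  q3  q3 
   q4   q0  q4  q4 
(> = start, * = accepting)

start=q0 accept=q1 q0-a->q1 q0-b->q0 q0-c->q0 q1-a->q2 q1-b->q1 q1-c->q1 q2-a->q3 q2-b->q2 q2-c->q2 q3-a->q4 q3-b->q3 q3-c->q3 q4-a->q0 q4-b->q4 q4-c->q4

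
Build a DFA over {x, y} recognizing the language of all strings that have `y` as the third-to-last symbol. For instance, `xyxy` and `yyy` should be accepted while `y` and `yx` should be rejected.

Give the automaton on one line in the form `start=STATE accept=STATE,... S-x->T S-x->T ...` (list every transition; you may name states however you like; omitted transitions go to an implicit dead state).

start=S0 accept=S11,S12,S13,S14 S0-x->S1 S0-y->S2 S1-x->S3 S1-y->S4 S2-x->S5 S2-y->S6 S3-x->S7 S3-y->S8 S4-x->S9 S4-y->S10 S5-x->S11 S5-y->S12 S6-x->S13 S6-y->S14 S7-x->S7 S7-y->S8 S8-x->S9 S8-y->S10 S9-x->S11 S9-y->S12 S10-x->S13 S10-y->S14 S11-x->S7 S11-y->S8 S12-x->S9 S12-y->S10 S13-x->S11 S13-y->S12 S14-x->S13 S14-y->S14

A DFA must remember the last 3 symbols (since which symbol is third-to-last isn't known until the input ends). Use one state per possible window of the last ≤3 symbols; accept from those whose window starts with `y`.
15 states suffice.
          x    y  
>  S0     S1   S2 
   S1     S3   S4 
   S2     S5   S6 
   S3     S7   S8 
   S4     S9  S10 
   S5    S11  S12 
   S6    S13  S14 
   S7     S7   S8 
   S8     S9  S10 
   S9    S11  S12 
   S10   S13  S14 
 * S11    S7   S8 
 * S12    S9  S10 
 * S13   S11  S12 
 * S14   S13  S14 
(> = start, * = accepting)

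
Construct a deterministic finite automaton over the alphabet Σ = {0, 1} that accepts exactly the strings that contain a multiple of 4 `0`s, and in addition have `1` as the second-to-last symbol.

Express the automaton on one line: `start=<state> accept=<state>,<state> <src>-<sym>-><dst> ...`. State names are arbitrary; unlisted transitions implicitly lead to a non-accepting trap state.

Handle the two conditions separately and then intersect. The first has 4 states tracking the count of `0`s modulo 4; the second has 7 states tracking the last 2 symbols read. A product state is a pair (one from each), accepting exactly when both do. Minimizing collapses redundant product states.
8 states suffice.
        0   1  
>  q0   q1  q2 
   q1   q3  q1 
   q2   q1  q4 
   q3   q5  q3 
 * q4   q1  q4 
   q5   q0  q6 
   q6   q7  q6 
 * q7   q1  q2 
(> = start, * = accepting)

start=q0 accept=q4,q7 q0-0->q1 q0-1->q2 q1-0->q3 q1-1->q1 q2-0->q1 q2-1->q4 q3-0->q5 q3-1->q3 q4-0->q1 q4-1->q4 q5-0->q0 q5-1->q6 q6-0->q7 q6-1->q6 q7-0->q1 q7-1->q2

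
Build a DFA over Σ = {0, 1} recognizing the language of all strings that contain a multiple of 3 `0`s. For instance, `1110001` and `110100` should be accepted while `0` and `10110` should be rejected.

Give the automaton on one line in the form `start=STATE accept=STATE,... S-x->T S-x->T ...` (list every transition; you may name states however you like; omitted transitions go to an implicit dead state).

The only thing that matters is how many `0`s have appeared, reduced mod 3. Use one state per residue: s0 for 0, …, s2 for 2. Reading `0` moves to the next residue; anything else stays put. s0 is accepting.
        0   1  
>* s0   s1  s0 
   s1   s2  s1 
   s2   s0  s2 
(> = start, * = accepting)

start=s0 accept=s0 s0-0->s1 s0-1->s0 s1-0->s2 s1-1->s1 s2-0->s0 s2-1->s2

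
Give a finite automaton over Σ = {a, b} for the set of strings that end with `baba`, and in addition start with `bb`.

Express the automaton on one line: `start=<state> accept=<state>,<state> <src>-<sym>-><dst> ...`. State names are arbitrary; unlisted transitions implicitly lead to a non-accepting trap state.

Run two small machines in parallel and take their product. One (5 states) tracks how much of the suffix `baba` has currently been matched; the other (4 states) tracks whether the input so far still matches the prefix `bb`. Each combined state is a pair, one component from each; accept when both components accept.
With 12 states:
          a    b  
>  q0     q1   q2 
   q1     q1   q3 
   q2     q4   q5 
   q3     q4   q3 
   q4     q1   q6 
   q5     q7   q5 
   q6     q8   q3 
   q7     q9  q10 
   q8     q1   q6 
   q9     q9   q5 
   q10   q11   q5 
 * q11    q9  q10 
(> = start, * = accepting)

start=q0 accept=q11 q0-a->q1 q0-b->q2 q1-a->q1 q1-b->q3 q2-a->q4 q2-b->q5 q3-a->q4 q3-b->q3 q4-a->q1 q4-b->q6 q5-a->q7 q5-b->q5 q6-a->q8 q6-b->q3 q7-a->q9 q7-b->q10 q8-a->q1 q8-b->q6 q9-a->q9 q9-b->q5 q10-a->q11 q10-b->q5 q11-a->q9 q11-b->q10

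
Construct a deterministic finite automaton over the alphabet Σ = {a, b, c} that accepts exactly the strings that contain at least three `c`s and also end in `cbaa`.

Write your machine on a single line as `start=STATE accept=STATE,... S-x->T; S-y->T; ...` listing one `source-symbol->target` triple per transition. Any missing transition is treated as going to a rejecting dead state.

start=q0; accept=q18,q20; q0-a->q0; q0-b->q0; q0-c->q1; q1-a->q2; q1-b->q3; q1-c->q4; q2-a->q2; q2-b->q2; q2-c->q4; q3-a->q5; q3-b->q2; q3-c->q4; q4-a->q6; q4-b->q7; q4-c->q8; q5-a->q9; q5-b->q2; q5-c->q4; q6-a->q6; q6-b->q6; q6-c->q8; q7-a->q10; q7-b->q6; q7-c->q8; q8-a->q11; q8-b->q12; q8-c->q13; q9-a->q2; q9-b->q2; q9-c->q4; q10-a->q14; q10-b->q6; q10-c->q8; q11-a->q11; q11-b->q11; q11-c->q13; q12-a->q15; q12-b->q11; q12-c->q13; q13-a->q16; q13-b->q17; q13-c->q13; q14-a->q6; q14-b->q6; q14-c->q8; q15-a->q18; q15-b->q11; q15-c->q13; q16-a->q16; q16-b->q16; q16-c->q13; q17-a->q19; q17-b->q16; q17-c->q13; q18-a->q11; q18-b->q11; q18-c->q13; q19-a->q20; q19-b->q16; q19-c->q13; q20-a->q16; q20-b->q16; q20-c->q13

Handle the two conditions separately and then intersect. One (5 states) tracks the count of `c`s, saturating at 4; the other (5 states) tracks how much of the suffix `cbaa` has currently been matched. Each combined state is a pair, one component from each; accept when both components accept.
A 21-state machine:
          a    b    c  
>  q0     q0   q0   q1 
   q1     q2   q3   q4 
   q2     q2   q2   q4 
   q3     q5   q2   q4 
   q4     q6   q7   q8 
   q5     q9   q2   q4 
   q6     q6   q6   q8 
   q7    q10   q6   q8 
   q8    q11  q12  q13 
   q9     q2   q2   q4 
   q10   q14   q6   q8 
   q11   q11  q11  q13 
   q12   q15  q11  q13 
   q13   q16  q17  q13 
   q14    q6   q6   q8 
   q15   q18  q11  q13 
   q16   q16  q16  q13 
   q17   q19  q16  q13 
 * q18   q11  q11  q13 
   q19   q20  q16  q13 
 * q20   q16  q16  q13 
(> = start, * = accepting)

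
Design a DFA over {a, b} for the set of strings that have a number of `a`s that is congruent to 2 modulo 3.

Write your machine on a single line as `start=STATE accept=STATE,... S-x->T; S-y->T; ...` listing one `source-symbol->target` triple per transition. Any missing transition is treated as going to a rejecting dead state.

start=s0; accept=s2; s0-a->s1; s0-b->s0; s1-a->s2; s1-b->s1; s2-a->s0; s2-b->s2

Keep the running count of `a`s modulo 3: each `a` advances along the cycle s0 → s1 → s2 → s0 while other symbols loop. Accept at s2.
With 3 states:
        a   b  
>  s0   s1  s0 
   s1   s2  s1 
 * s2   s0  s2 
(> = start, * = accepting)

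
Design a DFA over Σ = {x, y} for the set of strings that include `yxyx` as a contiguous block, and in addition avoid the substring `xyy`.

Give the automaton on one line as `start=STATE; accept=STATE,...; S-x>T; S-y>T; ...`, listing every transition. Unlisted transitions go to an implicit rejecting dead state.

Run two small machines in parallel and take their product. One (5 states) tracks whether and how much of `yxyx` has been seen; the other (4 states) tracks partial matches of the forbidden pattern `xyy`. Each combined state is a pair, one component from each; accept when both components accept.
13 states suffice.
          x    y  
>  s0     s1   s2 
   s1     s1   s3 
   s2     s4   s2 
   s3     s4   s5 
   s4     s1   s6 
   s5     s7   s5 
   s6     s8   s5 
   s7     s9  s10 
 * s8     s8  s11 
   s9     s9   s5 
   s10   s12   s5 
 * s11    s8  s12 
   s12   s12  s12 
(> = start, * = accepting)

start=s0; accept=s8,s11; s0-x>s1; s0-y>s2; s1-x>s1; s1-y>s3; s2-x>s4; s2-y>s2; s3-x>s4; s3-y>s5; s4-x>s1; s4-y>s6; s5-x>s7; s5-y>s5; s6-x>s8; s6-y>s5; s7-x>s9; s7-y>s10; s8-x>s8; s8-y>s11; s9-x>s9; s9-y>s5; s10-x>s12; s10-y>s5; s11-x>s8; s11-y>s12; s12-x>s12; s12-y>s12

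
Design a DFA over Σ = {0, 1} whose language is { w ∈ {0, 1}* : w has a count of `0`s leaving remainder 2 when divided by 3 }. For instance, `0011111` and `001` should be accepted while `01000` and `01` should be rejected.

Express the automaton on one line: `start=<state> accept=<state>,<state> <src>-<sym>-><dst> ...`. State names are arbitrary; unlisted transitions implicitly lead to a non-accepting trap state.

The only thing that matters is how many `0`s have appeared, reduced mod 3. Use one state per residue: q0 for 0, …, q2 for 2. Reading `0` moves to the next residue; anything else stays put. q2 is accepting.
A 3-state machine:
        0   1  
>  q0   q1  q0 
   q1   q2  q1 
 * q2   q0  q2 
(> = start, * = accepting)

start=q0 accept=q2 q0-0->q1 q0-1->q0 q1-0->q2 q1-1->q1 q2-0->q0 q2-1->q2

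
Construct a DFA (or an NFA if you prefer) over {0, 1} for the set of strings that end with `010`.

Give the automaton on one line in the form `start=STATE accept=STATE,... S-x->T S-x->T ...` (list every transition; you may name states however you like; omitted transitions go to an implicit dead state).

start=q0 accept=q3 q0-0->q1 q0-1->q0 q1-0->q1 q1-1->q2 q2-0->q3 q2-1->q0 q3-0->q1 q3-1->q2

Let each state record the length of the longest suffix of the input read so far that is also a prefix of `010`. q1 means the last symbol is `0`; q2 means the last 2 symbols are `01`; q3 means the last 3 symbols are `010`. Accept only at q3, where the string currently ends in `010`.
        0   1  
>  q0   q1  q0 
   q1   q1  q2 
   q2   q3  q0 
 * q3   q1  q2 
(> = start, * = accepting)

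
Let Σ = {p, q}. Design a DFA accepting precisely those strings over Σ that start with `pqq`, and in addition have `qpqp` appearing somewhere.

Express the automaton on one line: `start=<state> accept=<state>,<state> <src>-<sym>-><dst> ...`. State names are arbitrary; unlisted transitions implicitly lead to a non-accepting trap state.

start=s0 accept=s8 s0-p->s1 s0-q->s2 s1-p->s2 s1-q->s3 s2-p->s2 s2-q->s2 s3-p->s2 s3-q->s4 s4-p->s5 s4-q->s4 s5-p->s6 s5-q->s7 s6-p->s6 s6-q->s4 s7-p->s8 s7-q->s4 s8-p->s8 s8-q->s8

Build one automaton per condition and run them in lockstep. The first has 5 states tracking whether the input so far still matches the prefix `pqq`; the second has 5 states tracking whether and how much of `qpqp` has been seen. A product state is a pair (one from each), accepting exactly when both do. Minimizing collapses redundant product states.
A 9-state machine:
        p   q  
>  s0   s1  s2 
   s1   s2  s3 
   s2   s2  s2 
   s3   s2  s4 
   s4   s5  s4 
   s5   s6  s7 
   s6   s6  s4 
   s7   s8  s4 
 * s8   s8  s8 
(> = start, * = accepting)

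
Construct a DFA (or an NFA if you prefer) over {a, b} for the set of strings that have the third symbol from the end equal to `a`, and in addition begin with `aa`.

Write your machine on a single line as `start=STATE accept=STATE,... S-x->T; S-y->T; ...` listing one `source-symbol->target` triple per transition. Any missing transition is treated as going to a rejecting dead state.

start=s0; accept=s4,s5,s6,s7; s0-a->s1; s0-b->s2; s1-a->s3; s1-b->s2; s2-a->s2; s2-b->s2; s3-a->s4; s3-b->s5; s4-a->s4; s4-b->s5; s5-a->s6; s5-b->s7; s6-a->s3; s6-b->s8; s7-a->s9; s7-b->s10; s8-a->s6; s8-b->s7; s9-a->s3; s9-b->s8; s10-a->s9; s10-b->s10

Run two small machines in parallel and take their product. One (15 states) tracks the last 3 symbols read; the other (4 states) tracks whether the input so far still matches the prefix `aa`. Each combined state is a pair, one component from each; accept when both components accept. Minimizing collapses redundant product states.
An 11-state machine:
          a    b  
>  s0     s1   s2 
   s1     s3   s2 
   s2     s2   s2 
   s3     s4   s5 
 * s4     s4   s5 
 * s5     s6   s7 
 * s6     s3   s8 
 * s7     s9  s10 
   s8     s6   s7 
   s9     s3   s8 
   s10    s9  s10 
(> = start, * = accepting)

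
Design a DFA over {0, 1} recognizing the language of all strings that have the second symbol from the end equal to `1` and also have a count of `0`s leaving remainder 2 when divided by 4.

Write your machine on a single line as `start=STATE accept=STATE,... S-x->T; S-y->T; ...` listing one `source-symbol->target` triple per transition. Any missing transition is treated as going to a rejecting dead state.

start=s0; accept=s6,s7; s0-0->s1; s0-1->s0; s1-0->s2; s1-1->s3; s2-0->s4; s2-1->s5; s3-0->s6; s3-1->s3; s4-0->s0; s4-1->s4; s5-0->s4; s5-1->s7; s6-0->s4; s6-1->s5; s7-0->s4; s7-1->s7

Handle the two conditions separately and then intersect. One (7 states) tracks the last 2 symbols read; the other (4 states) tracks the count of `0`s modulo 4. Each combined state is a pair, one component from each; accept when both components accept. After merging equivalent states the machine shrinks.
An 8-state machine:
        0   1  
>  s0   s1  s0 
   s1   s2  s3 
   s2   s4  s5 
   s3   s6  s3 
   s4   s0  s4 
   s5   s4  s7 
 * s6   s4  s5 
 * s7   s4  s7 
(> = start, * = accepting)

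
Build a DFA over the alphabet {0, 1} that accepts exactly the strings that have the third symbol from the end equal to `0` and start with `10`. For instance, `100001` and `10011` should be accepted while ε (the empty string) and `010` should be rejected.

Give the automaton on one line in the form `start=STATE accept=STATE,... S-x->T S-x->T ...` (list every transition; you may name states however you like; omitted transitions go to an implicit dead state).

start=A accept=R,S,T,U A-0->B A-1->C B-0->D B-1->E C-0->F C-1->G D-0->H D-1->I E-0->J E-1->K F-0->L F-1->M G-0->N G-1->O H-0->H H-1->I I-0->J I-1->K J-0->P J-1->Q K-0->N K-1->O L-0->R L-1->S M-0->T M-1->U N-0->P N-1->Q O-0->N O-1->O P-0->H P-1->I Q-0->J Q-1->K R-0->R R-1->S S-0->T S-1->U T-0->L T-1->M U-0->V U-1->W V-0->L V-1->M W-0->V W-1->W

Build one automaton per condition and run them in lockstep. One (15 states) tracks the last 3 symbols read; the other (4 states) tracks whether the input so far still matches the prefix `10`. Each combined state is a pair, one component from each; accept when both components accept.
       0  1 
>  A   B  C 
   B   D  E 
   C   F  G 
   D   H  I 
   E   J  K 
   F   L  M 
   G   N  O 
   H   H  I 
   I   J  K 
   J   P  Q 
   K   N  O 
   L   R  S 
   M   T  U 
   N   P  Q 
   O   N  O 
   P   H  I 
   Q   J  K 
 * R   R  S 
 * S   T  U 
 * T   L  M 
 * U   V  W 
   V   L  M 
   W   V  W 
(> = start, * = accepting)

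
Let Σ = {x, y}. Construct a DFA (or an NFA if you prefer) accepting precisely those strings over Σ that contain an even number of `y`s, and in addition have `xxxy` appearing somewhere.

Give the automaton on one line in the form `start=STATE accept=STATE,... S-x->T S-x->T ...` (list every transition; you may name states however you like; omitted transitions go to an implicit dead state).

Handle the two conditions separately and then intersect. One (2 states) tracks the count of `y`s modulo 2; the other (5 states) tracks whether and how much of `xxxy` has been seen. Each combined state is a pair, one component from each; accept when both components accept. Minimizing collapses redundant product states.
With 9 states:
        x   y  
>  q0   q1  q2 
   q1   q3  q2 
   q2   q4  q0 
   q3   q5  q2 
   q4   q6  q0 
   q5   q5  q7 
   q6   q7  q0 
   q7   q7  q8 
 * q8   q8  q7 
(> = start, * = accepting)

start=q0 accept=q8 q0-x->q1 q0-y->q2 q1-x->q3 q1-y->q2 q2-x->q4 q2-y->q0 q3-x->q5 q3-y->q2 q4-x->q6 q4-y->q0 q5-x->q5 q5-y->q7 q6-x->q7 q6-y->q0 q7-x->q7 q7-y->q8 q8-x->q8 q8-y->q7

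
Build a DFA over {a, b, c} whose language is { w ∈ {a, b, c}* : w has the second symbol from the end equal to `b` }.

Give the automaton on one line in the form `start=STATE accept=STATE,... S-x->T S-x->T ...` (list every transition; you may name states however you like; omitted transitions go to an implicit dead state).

start=q0 accept=q7,q8,q9 q0-a->q1 q0-b->q2 q0-c->q3 q1-a->q4 q1-b->q5 q1-c->q6 q2-a->q7 q2-b->q8 q2-c->q9 q3-a->q10 q3-b->q11 q3-c->q12 q4-a->q4 q4-b->q5 q4-c->q6 q5-a->q7 q5-b->q8 q5-c->q9 q6-a->q10 q6-b->q11 q6-c->q12 q7-a->q4 q7-b->q5 q7-c->q6 q8-a->q7 q8-b->q8 q8-c->q9 q9-a->q10 q9-b->q11 q9-c->q12 q10-a->q4 q10-b->q5 q10-c->q6 q11-a->q7 q11-b->q8 q11-c->q9 q12-a->q10 q12-b->q11 q12-c->q12

A DFA must remember the last 2 symbols (since which symbol is second-to-last isn't known until the input ends). Use one state per possible window of the last ≤2 symbols; accept from those whose window starts with `b`.
          a    b    c  
>  q0     q1   q2   q3 
   q1     q4   q5   q6 
   q2     q7   q8   q9 
   q3    q10  q11  q12 
   q4     q4   q5   q6 
   q5     q7   q8   q9 
   q6    q10  q11  q12 
 * q7     q4   q5   q6 
 * q8     q7   q8   q9 
 * q9    q10  q11  q12 
   q10    q4   q5   q6 
   q11    q7   q8   q9 
   q12   q10  q11  q12 
(> = start, * = accepting)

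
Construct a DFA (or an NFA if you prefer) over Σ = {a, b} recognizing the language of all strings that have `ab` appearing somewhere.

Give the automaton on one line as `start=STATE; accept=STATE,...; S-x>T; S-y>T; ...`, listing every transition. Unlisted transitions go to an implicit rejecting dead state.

start=q0; accept=q2; q0-a>q1; q0-b>q0; q1-a>q1; q1-b>q2; q2-a>q2; q2-b>q2

States q0..q1 record the length of the longest prefix of `ab` that matches the current input suffix. Reaching q2 means `ab` has been seen, and we stay there forever. Accept from q2.
A 3-state machine:
        a   b  
>  q0   q1  q0 
   q1   q1  q2 
 * q2   q2  q2 
(> = start, * = accepting)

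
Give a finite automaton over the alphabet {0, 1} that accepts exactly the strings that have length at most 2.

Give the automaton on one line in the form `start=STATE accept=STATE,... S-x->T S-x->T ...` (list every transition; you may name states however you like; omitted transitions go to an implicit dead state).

start=q0 accept=q0,q1,q2 q0-0->q1 q0-1->q1 q1-0->q2 q1-1->q2 q2-0->q3 q2-1->q3 q3-0->q3 q3-1->q3

We only need to distinguish lengths 0, 1, …, 2, and '>2'. Chain q0 → q1 → q2 → q3 on every symbol, with q3 looping. Accepting states: {q0, q1, q2}.
A 4-state machine:
        0   1  
>* q0   q1  q1 
 * q1   q2  q2 
 * q2   q3  q3 
   q3   q3  q3 
(> = start, * = accepting)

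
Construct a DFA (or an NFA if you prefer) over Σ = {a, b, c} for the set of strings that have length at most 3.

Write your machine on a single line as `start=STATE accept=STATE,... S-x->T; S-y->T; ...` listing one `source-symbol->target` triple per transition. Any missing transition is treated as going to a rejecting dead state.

start=q0; accept=q0,q1,q2,q3; q0-a->q1; q0-b->q1; q0-c->q1; q1-a->q2; q1-b->q2; q1-c->q2; q2-a->q3; q2-b->q3; q2-c->q3; q3-a->q4; q3-b->q4; q3-c->q4; q4-a->q4; q4-b->q4; q4-c->q4

We only need to distinguish lengths 0, 1, …, 3, and '>3'. Chain q0 → q1 → q2 → q3 → q4 on every symbol, with q4 looping. Accepting states: {q0, q1, q2, q3}.
        a   b   c  
>* q0   q1  q1  q1 
 * q1   q2  q2  q2 
 * q2   q3  q3  q3 
 * q3   q4  q4  q4 
   q4   q4  q4  q4 
(> = start, * = accepting)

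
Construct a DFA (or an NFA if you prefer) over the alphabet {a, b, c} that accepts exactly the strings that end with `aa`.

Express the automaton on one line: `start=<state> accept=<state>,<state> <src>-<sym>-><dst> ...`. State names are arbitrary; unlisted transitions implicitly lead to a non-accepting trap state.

Remember how much of `aa` the current input suffix matches. State q0 means no match yet; q1 means the last symbol is `a`; q2 means the last 2 symbols are `aa`. Only q2 accepts. On a mismatch, fall back to the longest proper suffix that is still a prefix of `aa`.
3 states suffice.
        a   b   c  
>  q0   q1  q0  q0 
   q1   q2  q0  q0 
 * q2   q2  q0  q0 
(> = start, * = accepting)

start=q0 accept=q2 q0-a->q1 q0-b->q0 q0-c->q0 q1-a->q2 q1-b->q0 q1-c->q0 q2-a->q2 q2-b->q0 q2-c->q0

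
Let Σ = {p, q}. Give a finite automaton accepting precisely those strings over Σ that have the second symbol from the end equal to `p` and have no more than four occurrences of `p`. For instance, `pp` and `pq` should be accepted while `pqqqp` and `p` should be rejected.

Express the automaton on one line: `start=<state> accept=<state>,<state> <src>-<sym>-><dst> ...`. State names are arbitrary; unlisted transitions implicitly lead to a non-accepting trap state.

Run two small machines in parallel and take their product. The first has 7 states tracking the last 2 symbols read; the second has 6 states tracking the count of `p`s, saturating at 5. A product state is a pair (one from each), accepting exactly when both do.
With 23 states:
          p    q  
>  s0     s1   s2 
   s1     s3   s4 
   s2     s5   s6 
 * s3     s7   s8 
 * s4     s9  s10 
   s5     s3   s4 
   s6     s5   s6 
 * s7    s11  s12 
 * s8    s13  s14 
   s9     s7   s8 
   s10    s9  s10 
 * s11   s15  s16 
 * s12   s17  s18 
   s13   s11  s12 
   s14   s13  s14 
   s15   s15  s19 
 * s16   s20  s21 
   s17   s15  s16 
   s18   s17  s18 
   s19   s20  s22 
   s20   s15  s19 
   s21   s20  s21 
   s22   s20  s22 
(> = start, * = accepting)

start=s0 accept=s3,s4,s7,s8,s11,s12,s16 s0-p->s1 s0-q->s2 s1-p->s3 s1-q->s4 s2-p->s5 s2-q->s6 s3-p->s7 s3-q->s8 s4-p->s9 s4-q->s10 s5-p->s3 s5-q->s4 s6-p->s5 s6-q->s6 s7-p->s11 s7-q->s12 s8-p->s13 s8-q->s14 s9-p->s7 s9-q->s8 s10-p->s9 s10-q->s10 s11-p->s15 s11-q->s16 s12-p->s17 s12-q->s18 s13-p->s11 s13-q->s12 s14-p->s13 s14-q->s14 s15-p->s15 s15-q->s19 s16-p->s20 s16-q->s21 s17-p->s15 s17-q->s16 s18-p->s17 s18-q->s18 s19-p->s20 s19-q->s22 s20-p->s15 s20-q->s19 s21-p->s20 s21-q->s21 s22-p->s20 s22-q->s22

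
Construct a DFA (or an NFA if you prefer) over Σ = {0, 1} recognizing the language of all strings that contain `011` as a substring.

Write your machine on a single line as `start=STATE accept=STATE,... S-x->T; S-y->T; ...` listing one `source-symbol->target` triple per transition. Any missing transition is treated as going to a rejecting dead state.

Track how much of `011` has been matched so far: state q0 is no progress, q3 is the absorbing accept state reached once `011` has occurred. Intermediate states record partial matches; on a mismatch, fall back to the longest reusable overlap.
4 states suffice.
        0   1  
>  q0   q1  q0 
   q1   q1  q2 
   q2   q1  q3 
 * q3   q3  q3 
(> = start, * = accepting)

start=q0; accept=q3; q0-0->q1; q0-1->q0; q1-0->q1; q1-1->q2; q2-0->q1; q2-1->q3; q3-0->q3; q3-1->q3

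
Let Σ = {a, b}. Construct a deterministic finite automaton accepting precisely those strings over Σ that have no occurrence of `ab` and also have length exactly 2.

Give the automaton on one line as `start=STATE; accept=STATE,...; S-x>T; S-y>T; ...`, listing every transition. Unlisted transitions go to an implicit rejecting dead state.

start=q0; accept=q3,q5; q0-a>q1; q0-b>q2; q1-a>q3; q1-b>q4; q2-a>q3; q2-b>q5; q3-a>q6; q3-b>q7; q4-a>q7; q4-b>q7; q5-a>q6; q5-b>q8; q6-a>q6; q6-b>q7; q7-a>q7; q7-b>q7; q8-a>q6; q8-b>q8

Build one automaton per condition and run them in lockstep. The first has 3 states tracking partial matches of the forbidden pattern `ab`; the second has 4 states tracking the input length, saturating at 3. A product state is a pair (one from each), accepting exactly when both do.
A 9-state machine:
        a   b  
>  q0   q1  q2 
   q1   q3  q4 
   q2   q3  q5 
 * q3   q6  q7 
   q4   q7  q7 
 * q5   q6  q8 
   q6   q6  q7 
   q7   q7  q7 
   q8   q6  q8 
(> = start, * = accepting)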